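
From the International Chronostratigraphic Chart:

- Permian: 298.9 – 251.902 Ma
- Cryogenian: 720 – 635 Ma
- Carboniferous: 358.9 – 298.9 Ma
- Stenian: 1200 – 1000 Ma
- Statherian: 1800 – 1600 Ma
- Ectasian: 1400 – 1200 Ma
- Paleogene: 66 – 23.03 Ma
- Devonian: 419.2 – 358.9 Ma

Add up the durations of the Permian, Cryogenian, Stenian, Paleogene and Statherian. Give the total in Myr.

Each duration: Permian = 46.998; Cryogenian = 85; Stenian = 200; Paleogene = 42.97; Statherian = 200.
Sum: 46.998 + 85 + 200 + 42.97 + 200 = 574.968 Myr.

574.968 million years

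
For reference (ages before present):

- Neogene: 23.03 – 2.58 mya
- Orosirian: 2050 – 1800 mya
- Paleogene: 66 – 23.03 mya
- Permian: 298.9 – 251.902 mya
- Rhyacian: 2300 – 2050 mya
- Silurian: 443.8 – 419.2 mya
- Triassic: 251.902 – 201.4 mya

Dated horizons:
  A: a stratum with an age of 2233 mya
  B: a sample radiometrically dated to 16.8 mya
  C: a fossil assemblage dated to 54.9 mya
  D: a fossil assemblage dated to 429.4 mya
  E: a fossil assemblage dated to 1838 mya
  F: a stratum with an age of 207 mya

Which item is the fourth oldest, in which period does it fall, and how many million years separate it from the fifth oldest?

Larger Ma means older, so oldest first: A 2233 > E 1838 > D 429.4 > F 207 > C 54.9 > B 16.8.
Counting 4 along gives F (207 Ma); the excerpt puts that inside the Triassic, 251.902–201.4 Ma.
Next in line is C (54.9 Ma), and 207 − 54.9 = 152.1 Myr.

F, in the Triassic; 152.1 million years to C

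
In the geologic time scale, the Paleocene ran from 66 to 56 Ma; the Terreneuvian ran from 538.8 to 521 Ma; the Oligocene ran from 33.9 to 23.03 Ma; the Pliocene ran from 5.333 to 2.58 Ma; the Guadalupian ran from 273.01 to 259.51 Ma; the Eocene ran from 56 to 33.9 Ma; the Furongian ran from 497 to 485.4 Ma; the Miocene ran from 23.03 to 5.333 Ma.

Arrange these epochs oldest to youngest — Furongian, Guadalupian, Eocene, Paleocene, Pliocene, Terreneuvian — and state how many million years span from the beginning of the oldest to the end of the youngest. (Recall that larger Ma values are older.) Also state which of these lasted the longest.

Start ages (Ma): Terreneuvian 538.8, Furongian 497, Guadalupian 273.01, Paleocene 66, Eocene 56, Pliocene 5.333.
Ordered oldest to youngest: Terreneuvian, Furongian, Guadalupian, Paleocene, Eocene, Pliocene.
Span = 538.8 − 2.58 = 536.22 Myr.
Durations: Paleocene 10, Pliocene 2.753, Terreneuvian 17.8, Furongian 11.6, Eocene 22.1, Guadalupian 13.5 → longest is Eocene (22.1 Myr).

Terreneuvian → Furongian → Guadalupian → Paleocene → Eocene → Pliocene; total span 536.22 Myr; longest is Eocene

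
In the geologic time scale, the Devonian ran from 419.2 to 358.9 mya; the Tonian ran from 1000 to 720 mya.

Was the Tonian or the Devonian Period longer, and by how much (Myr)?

Tonian, by 219.7 million years

Tonian: 1000 − 720 = 280 Myr.
Devonian: 419.2 − 358.9 = 60.3 Myr.
Difference: 280 − 60.3 = 219.7 Myr, so the Tonian was longer.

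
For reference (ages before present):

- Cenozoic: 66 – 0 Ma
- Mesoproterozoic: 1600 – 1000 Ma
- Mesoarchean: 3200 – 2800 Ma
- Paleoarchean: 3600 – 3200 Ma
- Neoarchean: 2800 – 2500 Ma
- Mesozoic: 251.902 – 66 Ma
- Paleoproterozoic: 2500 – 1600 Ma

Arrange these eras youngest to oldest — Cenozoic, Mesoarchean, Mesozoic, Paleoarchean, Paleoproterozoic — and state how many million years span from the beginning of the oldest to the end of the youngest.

Cenozoic → Mesozoic → Paleoproterozoic → Mesoarchean → Paleoarchean; total span 3600 Myr

From the excerpt: Cenozoic 66–0; Mesoarchean 3200–2800; Mesozoic 251.902–66; Paleoarchean 3600–3200; Paleoproterozoic 2500–1600 (Ma).
Larger Ma is earlier, so the oldest is Paleoarchean and the youngest is Cenozoic; youngest to oldest: Cenozoic, Mesozoic, Paleoproterozoic, Mesoarchean, Paleoarchean.
Oldest start 3600 minus youngest end 0 gives 3600 Myr overall.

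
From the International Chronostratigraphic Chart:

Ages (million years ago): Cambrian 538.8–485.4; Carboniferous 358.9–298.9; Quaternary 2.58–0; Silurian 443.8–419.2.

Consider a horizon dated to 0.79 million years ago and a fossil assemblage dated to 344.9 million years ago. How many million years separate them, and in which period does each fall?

Elapsed time: 344.9 − 0.79 = 344.11 Myr.
0.79 Ma lies within 2.58–0 Ma: Quaternary.
344.9 Ma lies within 358.9–298.9 Ma: Carboniferous.

344.11 million years apart; the first in the Quaternary, the second in the Carboniferous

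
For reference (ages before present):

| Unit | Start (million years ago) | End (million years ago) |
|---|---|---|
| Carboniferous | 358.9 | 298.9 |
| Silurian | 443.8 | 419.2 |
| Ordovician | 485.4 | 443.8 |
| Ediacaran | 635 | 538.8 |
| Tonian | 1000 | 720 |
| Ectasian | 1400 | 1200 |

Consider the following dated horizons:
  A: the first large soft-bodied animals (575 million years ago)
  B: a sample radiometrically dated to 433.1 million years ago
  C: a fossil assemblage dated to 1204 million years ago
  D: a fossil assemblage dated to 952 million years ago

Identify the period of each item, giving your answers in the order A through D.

A — Ediacaran; B — Silurian; C — Ectasian; D — Tonian

Match each age against the start–end ranges in the excerpt: A = 575 Ma → Ediacaran (635–538.8); B = 433.1 Ma → Silurian (443.8–419.2); C = 1204 Ma → Ectasian (1400–1200); D = 952 Ma → Tonian (1000–720).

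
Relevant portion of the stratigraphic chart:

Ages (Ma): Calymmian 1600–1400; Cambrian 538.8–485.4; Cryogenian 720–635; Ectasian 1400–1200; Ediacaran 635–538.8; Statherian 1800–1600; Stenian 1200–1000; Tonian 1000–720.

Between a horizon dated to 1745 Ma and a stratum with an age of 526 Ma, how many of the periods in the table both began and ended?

The older date is 1745 Ma and the younger is 526 Ma.
Periods with start < 1745 and end > 526 Ma: Calymmian (1600–1400), Ectasian (1400–1200), Stenian (1200–1000), Tonian (1000–720), Cryogenian (720–635), Ediacaran (635–538.8).
That is 6 complete periods.

6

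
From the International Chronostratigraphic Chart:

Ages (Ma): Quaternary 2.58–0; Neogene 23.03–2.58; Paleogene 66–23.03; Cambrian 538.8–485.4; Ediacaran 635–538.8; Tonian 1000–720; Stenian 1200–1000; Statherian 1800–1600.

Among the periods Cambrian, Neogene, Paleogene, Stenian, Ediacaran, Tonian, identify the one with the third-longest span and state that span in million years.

Ediacaran, 96.2 million years

Start − end for each: Cambrian 538.8 − 485.4 = 53.4; Neogene 23.03 − 2.58 = 20.45; Paleogene 66 − 23.03 = 42.97; Stenian 1200 − 1000 = 200; Ediacaran 635 − 538.8 = 96.2; Tonian 1000 − 720 = 280.
Ranking these from longest: Tonian > Stenian > Ediacaran > Cambrian > Paleogene > Neogene.
Position 3 in that ranking is Ediacaran, which lasted 96.2 Myr.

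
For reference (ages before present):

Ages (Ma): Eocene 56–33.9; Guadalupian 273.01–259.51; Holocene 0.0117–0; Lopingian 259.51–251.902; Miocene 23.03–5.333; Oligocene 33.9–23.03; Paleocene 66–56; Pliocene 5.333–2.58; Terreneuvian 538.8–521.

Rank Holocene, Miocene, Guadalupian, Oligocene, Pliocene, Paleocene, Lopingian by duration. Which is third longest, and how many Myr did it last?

Oligocene, 10.87 million years

Durations: Holocene 0.0117; Miocene 17.697; Guadalupian 13.5; Oligocene 10.87; Pliocene 2.753; Paleocene 10; Lopingian 7.608 Myr.
Sorted longest-first: Miocene (17.697), Guadalupian (13.5), Oligocene (10.87), Paleocene (10), Lopingian (7.608), Pliocene (2.753), Holocene (0.0117).
The third longest is Oligocene at 10.87 Myr.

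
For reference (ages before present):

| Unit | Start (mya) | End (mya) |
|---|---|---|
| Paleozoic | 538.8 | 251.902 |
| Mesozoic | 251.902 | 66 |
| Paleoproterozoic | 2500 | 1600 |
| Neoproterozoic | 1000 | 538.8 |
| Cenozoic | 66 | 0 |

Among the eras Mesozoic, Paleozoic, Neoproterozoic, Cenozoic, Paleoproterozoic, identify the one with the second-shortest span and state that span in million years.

Mesozoic, 185.902 million years

Durations: Mesozoic 185.902; Paleozoic 286.898; Neoproterozoic 461.2; Cenozoic 66; Paleoproterozoic 900 Myr.
Sorted shortest-first: Cenozoic (66), Mesozoic (185.902), Paleozoic (286.898), Neoproterozoic (461.2), Paleoproterozoic (900).
The second shortest is Mesozoic at 185.902 Myr.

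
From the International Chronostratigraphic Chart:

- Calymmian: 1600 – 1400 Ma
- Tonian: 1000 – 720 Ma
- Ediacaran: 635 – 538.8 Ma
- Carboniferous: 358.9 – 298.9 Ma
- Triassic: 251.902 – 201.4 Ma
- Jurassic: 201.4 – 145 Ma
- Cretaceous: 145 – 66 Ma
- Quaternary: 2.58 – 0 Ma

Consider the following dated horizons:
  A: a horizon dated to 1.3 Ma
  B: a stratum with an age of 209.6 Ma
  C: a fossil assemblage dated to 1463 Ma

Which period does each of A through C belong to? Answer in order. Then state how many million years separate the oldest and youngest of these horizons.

A — Quaternary; B — Triassic; C — Calymmian; span 1461.7 million years

Match each age against the start–end ranges in the excerpt: A = 1.3 Ma → Quaternary (2.58–0); B = 209.6 Ma → Triassic (251.902–201.4); C = 1463 Ma → Calymmian (1600–1400).
The largest age is 1463 Ma and the smallest is 1.3 Ma; their difference is 1461.7 Myr.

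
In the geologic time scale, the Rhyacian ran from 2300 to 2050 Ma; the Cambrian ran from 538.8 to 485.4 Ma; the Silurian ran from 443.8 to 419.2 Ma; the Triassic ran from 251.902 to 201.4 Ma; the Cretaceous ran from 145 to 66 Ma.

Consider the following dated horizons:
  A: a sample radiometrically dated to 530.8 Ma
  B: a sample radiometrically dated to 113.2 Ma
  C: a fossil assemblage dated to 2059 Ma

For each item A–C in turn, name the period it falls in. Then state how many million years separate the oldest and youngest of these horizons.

A — Cambrian; B — Cretaceous; C — Rhyacian; span 1945.8 million years

A: 530.8 Ma lies in 538.8–485.4 Ma, so Cambrian.
B: 113.2 Ma lies in 145–66 Ma, so Cretaceous.
C: 2059 Ma lies in 2300–2050 Ma, so Rhyacian.
Oldest = 2059 Ma, youngest = 113.2 Ma → span 1945.8 Myr.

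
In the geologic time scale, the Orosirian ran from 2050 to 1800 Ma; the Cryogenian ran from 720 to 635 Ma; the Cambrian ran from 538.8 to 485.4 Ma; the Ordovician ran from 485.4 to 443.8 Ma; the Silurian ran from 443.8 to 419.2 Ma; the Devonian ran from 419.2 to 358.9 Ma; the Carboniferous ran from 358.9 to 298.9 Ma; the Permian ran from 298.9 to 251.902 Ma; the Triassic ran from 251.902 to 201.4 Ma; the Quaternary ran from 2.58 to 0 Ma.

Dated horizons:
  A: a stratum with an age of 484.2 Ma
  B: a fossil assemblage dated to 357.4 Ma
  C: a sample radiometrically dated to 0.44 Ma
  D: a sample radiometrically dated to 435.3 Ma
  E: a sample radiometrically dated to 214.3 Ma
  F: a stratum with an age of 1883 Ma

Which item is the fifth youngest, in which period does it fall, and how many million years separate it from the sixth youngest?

Sorted youngest-first by Ma: C (0.44), E (214.3), B (357.4), D (435.3), A (484.2), F (1883).
The fifth youngest is A at 484.2 Ma, which lies in 485.4–443.8 Ma: the Ordovician.
The sixth youngest is F at 1883 Ma; separation = |484.2 − 1883| = 1398.8 Myr.

A, in the Ordovician; 1398.8 million years to F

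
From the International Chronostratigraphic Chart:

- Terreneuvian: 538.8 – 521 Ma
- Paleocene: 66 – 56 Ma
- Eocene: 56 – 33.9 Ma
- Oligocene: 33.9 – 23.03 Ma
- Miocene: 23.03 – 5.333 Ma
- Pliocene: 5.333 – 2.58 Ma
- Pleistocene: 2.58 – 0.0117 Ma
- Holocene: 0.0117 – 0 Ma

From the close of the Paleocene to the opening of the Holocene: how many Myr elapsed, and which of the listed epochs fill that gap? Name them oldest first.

55.9883 million years; Eocene, Oligocene, Miocene, Pliocene, Pleistocene

End of Paleocene = 56 Ma; start of Holocene = 0.0117 Ma.
Gap = 56 − 0.0117 = 55.9883 Myr.
Epochs wholly inside 56–0.0117 Ma: Eocene (56–33.9), Oligocene (33.9–23.03), Miocene (23.03–5.333), Pliocene (5.333–2.58), Pleistocene (2.58–0.0117).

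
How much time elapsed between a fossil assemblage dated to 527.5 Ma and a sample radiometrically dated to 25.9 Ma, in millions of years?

527.5 − 25.9 = 501.6 million years.

501.6 million years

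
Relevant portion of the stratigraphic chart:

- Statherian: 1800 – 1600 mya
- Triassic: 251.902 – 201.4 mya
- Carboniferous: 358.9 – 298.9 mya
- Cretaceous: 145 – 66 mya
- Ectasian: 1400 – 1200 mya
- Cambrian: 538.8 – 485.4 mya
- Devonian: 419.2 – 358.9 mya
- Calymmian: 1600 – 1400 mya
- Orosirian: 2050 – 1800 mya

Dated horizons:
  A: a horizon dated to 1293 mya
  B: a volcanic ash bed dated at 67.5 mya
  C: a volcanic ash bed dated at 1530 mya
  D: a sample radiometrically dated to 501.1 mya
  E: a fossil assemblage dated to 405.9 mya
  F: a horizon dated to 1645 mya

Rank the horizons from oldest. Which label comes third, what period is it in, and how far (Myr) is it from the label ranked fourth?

A, in the Ectasian; 791.9 million years to D

Sorted oldest-first by Ma: F (1645), C (1530), A (1293), D (501.1), E (405.9), B (67.5).
The third oldest is A at 1293 Ma, which lies in 1400–1200 Ma: the Ectasian.
The fourth oldest is D at 501.1 Ma; separation = |1293 − 501.1| = 791.9 Myr.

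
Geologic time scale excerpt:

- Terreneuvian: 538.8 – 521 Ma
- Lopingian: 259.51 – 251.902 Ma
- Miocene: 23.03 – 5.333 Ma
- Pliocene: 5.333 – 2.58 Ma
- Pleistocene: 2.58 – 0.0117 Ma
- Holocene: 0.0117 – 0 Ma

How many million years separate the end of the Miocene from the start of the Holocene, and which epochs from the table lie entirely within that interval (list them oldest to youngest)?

5.3213 million years; Pliocene, Pleistocene

The Miocene closes at 5.333 Ma and the Holocene opens at 0.0117 Ma, so the interval is 5.333 − 0.0117 = 5.3213 Myr.
An epoch fits inside if it starts at or after 5.333 Ma and ends at or before 0.0117 Ma; oldest first that gives Pliocene, Pleistocene.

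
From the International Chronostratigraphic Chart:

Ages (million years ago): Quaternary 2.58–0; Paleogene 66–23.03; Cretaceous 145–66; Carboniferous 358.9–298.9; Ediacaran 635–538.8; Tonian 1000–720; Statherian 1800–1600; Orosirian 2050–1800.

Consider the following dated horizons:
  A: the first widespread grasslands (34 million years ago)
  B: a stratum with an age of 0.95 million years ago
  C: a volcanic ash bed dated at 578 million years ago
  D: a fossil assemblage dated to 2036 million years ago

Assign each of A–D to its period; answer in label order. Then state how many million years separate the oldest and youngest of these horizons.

A — Paleogene; B — Quaternary; C — Ediacaran; D — Orosirian; span 2035.05 million years

A: 34 Ma lies in 66–23.03 Ma, so Paleogene.
B: 0.95 Ma lies in 2.58–0 Ma, so Quaternary.
C: 578 Ma lies in 635–538.8 Ma, so Ediacaran.
D: 2036 Ma lies in 2050–1800 Ma, so Orosirian.
Oldest = 2036 Ma, youngest = 0.95 Ma → span 2035.05 Myr.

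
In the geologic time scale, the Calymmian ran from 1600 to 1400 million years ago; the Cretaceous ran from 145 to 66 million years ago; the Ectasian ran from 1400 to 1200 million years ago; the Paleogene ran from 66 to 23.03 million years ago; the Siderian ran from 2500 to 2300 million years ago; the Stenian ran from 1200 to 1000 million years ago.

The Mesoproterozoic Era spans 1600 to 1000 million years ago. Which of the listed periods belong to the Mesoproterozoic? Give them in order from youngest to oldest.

Periods with both bounds inside 1600–1000 Ma: Stenian (1200–1000), Ectasian (1400–1200), Calymmian (1600–1400).

Stenian, Ectasian, Calymmian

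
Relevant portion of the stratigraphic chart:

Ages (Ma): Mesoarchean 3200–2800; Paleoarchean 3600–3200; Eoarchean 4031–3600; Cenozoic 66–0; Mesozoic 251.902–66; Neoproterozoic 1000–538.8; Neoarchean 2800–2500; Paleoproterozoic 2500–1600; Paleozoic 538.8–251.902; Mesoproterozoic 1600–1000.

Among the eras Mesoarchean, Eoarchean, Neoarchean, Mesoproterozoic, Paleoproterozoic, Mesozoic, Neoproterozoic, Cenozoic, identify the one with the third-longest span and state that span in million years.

Durations: Mesoarchean 400; Eoarchean 431; Neoarchean 300; Mesoproterozoic 600; Paleoproterozoic 900; Mesozoic 185.902; Neoproterozoic 461.2; Cenozoic 66 Myr.
Sorted longest-first: Paleoproterozoic (900), Mesoproterozoic (600), Neoproterozoic (461.2), Eoarchean (431), Mesoarchean (400), Neoarchean (300), Mesozoic (185.902), Cenozoic (66).
The third longest is Neoproterozoic at 461.2 Myr.

Neoproterozoic, 461.2 million years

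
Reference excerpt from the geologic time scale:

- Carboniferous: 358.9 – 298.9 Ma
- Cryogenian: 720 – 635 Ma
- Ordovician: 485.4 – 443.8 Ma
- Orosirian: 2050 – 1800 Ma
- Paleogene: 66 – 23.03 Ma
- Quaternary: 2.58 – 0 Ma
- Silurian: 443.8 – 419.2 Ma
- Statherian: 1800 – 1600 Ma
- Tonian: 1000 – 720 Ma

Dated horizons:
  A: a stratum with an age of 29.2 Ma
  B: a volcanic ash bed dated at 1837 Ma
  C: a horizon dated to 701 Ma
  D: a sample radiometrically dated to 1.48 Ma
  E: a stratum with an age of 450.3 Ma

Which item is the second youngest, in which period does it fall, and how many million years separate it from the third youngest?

A, in the Paleogene; 421.1 million years to E

Sorted youngest-first by Ma: D (1.48), A (29.2), E (450.3), C (701), B (1837).
The second youngest is A at 29.2 Ma, which lies in 66–23.03 Ma: the Paleogene.
The third youngest is E at 450.3 Ma; separation = |29.2 − 450.3| = 421.1 Myr.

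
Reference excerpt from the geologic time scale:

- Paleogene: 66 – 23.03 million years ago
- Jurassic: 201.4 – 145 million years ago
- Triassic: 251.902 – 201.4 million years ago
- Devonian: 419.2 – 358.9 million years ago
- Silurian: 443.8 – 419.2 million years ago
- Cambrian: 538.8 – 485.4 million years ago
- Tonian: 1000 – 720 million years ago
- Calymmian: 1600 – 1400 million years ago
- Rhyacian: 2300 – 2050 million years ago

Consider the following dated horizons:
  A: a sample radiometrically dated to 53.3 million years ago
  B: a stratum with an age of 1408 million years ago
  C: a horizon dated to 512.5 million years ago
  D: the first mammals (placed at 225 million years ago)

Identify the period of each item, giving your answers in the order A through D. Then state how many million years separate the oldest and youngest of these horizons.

Match each age against the start–end ranges in the excerpt: A = 53.3 Ma → Paleogene (66–23.03); B = 1408 Ma → Calymmian (1600–1400); C = 512.5 Ma → Cambrian (538.8–485.4); D = 225 Ma → Triassic (251.902–201.4).
The largest age is 1408 Ma and the smallest is 53.3 Ma; their difference is 1354.7 Myr.

A — Paleogene; B — Calymmian; C — Cambrian; D — Triassic; span 1354.7 million years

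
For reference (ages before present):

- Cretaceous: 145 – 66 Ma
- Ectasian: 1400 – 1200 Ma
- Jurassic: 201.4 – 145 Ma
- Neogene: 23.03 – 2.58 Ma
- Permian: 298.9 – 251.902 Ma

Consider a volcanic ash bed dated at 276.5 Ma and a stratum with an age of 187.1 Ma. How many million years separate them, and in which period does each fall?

89.4 million years apart; the first in the Permian, the second in the Jurassic

Elapsed time: 276.5 − 187.1 = 89.4 Myr.
276.5 Ma lies within 298.9–251.902 Ma: Permian.
187.1 Ma lies within 201.4–145 Ma: Jurassic.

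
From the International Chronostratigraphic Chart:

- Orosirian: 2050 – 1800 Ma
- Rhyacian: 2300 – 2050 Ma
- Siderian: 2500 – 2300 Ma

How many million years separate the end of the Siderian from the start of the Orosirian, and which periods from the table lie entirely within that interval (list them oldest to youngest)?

The Siderian closes at 2300 Ma and the Orosirian opens at 2050 Ma, so the interval is 2300 − 2050 = 250 Myr.
A period fits inside if it starts at or after 2300 Ma and ends at or before 2050 Ma; oldest first that gives Rhyacian.

250 million years; Rhyacian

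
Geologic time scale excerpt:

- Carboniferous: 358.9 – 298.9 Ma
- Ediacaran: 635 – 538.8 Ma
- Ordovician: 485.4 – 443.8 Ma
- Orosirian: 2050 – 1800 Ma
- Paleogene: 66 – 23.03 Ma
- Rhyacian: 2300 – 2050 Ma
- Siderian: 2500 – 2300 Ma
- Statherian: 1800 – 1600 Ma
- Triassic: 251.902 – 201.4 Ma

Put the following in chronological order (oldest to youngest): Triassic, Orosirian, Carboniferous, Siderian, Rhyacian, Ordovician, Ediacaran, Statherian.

Sorting by start age (descending Ma, since larger Ma = older): Siderian began 2500, Rhyacian began 2300, Orosirian began 2050, Statherian began 1800, Ediacaran began 635, Ordovician began 485.4, Carboniferous began 358.9, Triassic began 251.902.

Siderian, Rhyacian, Orosirian, Statherian, Ediacaran, Ordovician, Carboniferous, Triassic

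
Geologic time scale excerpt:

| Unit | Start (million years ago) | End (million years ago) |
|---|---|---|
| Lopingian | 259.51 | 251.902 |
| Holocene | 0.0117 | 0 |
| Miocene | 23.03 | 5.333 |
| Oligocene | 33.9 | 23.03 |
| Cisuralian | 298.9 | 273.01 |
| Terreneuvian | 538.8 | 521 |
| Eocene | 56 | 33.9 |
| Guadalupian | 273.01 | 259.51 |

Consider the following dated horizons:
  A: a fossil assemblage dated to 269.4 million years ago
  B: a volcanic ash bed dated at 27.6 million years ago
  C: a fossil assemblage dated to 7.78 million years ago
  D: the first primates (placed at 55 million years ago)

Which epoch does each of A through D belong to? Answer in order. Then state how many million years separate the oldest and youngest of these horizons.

A — Guadalupian; B — Oligocene; C — Miocene; D — Eocene; span 261.62 million years

A: 269.4 Ma lies in 273.01–259.51 Ma, so Guadalupian.
B: 27.6 Ma lies in 33.9–23.03 Ma, so Oligocene.
C: 7.78 Ma lies in 23.03–5.333 Ma, so Miocene.
D: 55 Ma lies in 56–33.9 Ma, so Eocene.
Oldest = 269.4 Ma, youngest = 7.78 Ma → span 261.62 Myr.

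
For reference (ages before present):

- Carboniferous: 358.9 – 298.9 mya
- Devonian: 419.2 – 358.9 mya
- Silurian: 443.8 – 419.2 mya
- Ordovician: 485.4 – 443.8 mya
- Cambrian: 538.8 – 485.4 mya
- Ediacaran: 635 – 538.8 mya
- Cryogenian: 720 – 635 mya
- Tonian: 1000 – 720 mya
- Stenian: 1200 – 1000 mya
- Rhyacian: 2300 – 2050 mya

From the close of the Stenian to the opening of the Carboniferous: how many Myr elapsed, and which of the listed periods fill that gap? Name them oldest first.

641.1 million years; Tonian, Cryogenian, Ediacaran, Cambrian, Ordovician, Silurian, Devonian

The Stenian closes at 1000 Ma and the Carboniferous opens at 358.9 Ma, so the interval is 1000 − 358.9 = 641.1 Myr.
A period fits inside if it starts at or after 1000 Ma and ends at or before 358.9 Ma; oldest first that gives Tonian, Cryogenian, Ediacaran, Cambrian, Ordovician, Silurian, Devonian.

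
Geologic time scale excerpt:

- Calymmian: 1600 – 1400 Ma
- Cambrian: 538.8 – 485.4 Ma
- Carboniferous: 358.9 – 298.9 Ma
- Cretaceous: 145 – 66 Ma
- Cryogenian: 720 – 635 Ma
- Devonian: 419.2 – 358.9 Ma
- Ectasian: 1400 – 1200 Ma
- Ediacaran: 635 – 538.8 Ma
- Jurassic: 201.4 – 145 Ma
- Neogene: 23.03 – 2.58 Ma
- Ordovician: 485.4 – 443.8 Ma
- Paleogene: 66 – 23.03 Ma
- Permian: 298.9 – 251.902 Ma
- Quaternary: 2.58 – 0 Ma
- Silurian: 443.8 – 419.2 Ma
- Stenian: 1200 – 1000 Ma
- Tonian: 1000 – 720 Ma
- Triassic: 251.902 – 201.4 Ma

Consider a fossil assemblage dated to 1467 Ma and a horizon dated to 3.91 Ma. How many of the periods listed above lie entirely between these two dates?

15

The older date is 1467 Ma and the younger is 3.91 Ma.
Periods with start < 1467 and end > 3.91 Ma: Ectasian (1400–1200), Stenian (1200–1000), Tonian (1000–720), Cryogenian (720–635), Ediacaran (635–538.8), Cambrian (538.8–485.4), Ordovician (485.4–443.8), Silurian (443.8–419.2), Devonian (419.2–358.9), Carboniferous (358.9–298.9), Permian (298.9–251.902), Triassic (251.902–201.4), Jurassic (201.4–145), Cretaceous (145–66), Paleogene (66–23.03).
That is 15 complete periods.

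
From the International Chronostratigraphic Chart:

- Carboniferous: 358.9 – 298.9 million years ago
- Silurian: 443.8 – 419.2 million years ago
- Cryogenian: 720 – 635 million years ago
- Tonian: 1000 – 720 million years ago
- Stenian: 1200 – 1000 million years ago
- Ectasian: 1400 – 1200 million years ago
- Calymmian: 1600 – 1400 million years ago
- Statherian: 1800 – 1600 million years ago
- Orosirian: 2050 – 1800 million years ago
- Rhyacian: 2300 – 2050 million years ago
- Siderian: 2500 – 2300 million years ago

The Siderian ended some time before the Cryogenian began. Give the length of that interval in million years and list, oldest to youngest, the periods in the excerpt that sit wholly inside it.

1580 million years; Rhyacian, Orosirian, Statherian, Calymmian, Ectasian, Stenian, Tonian

End of Siderian = 2300 Ma; start of Cryogenian = 720 Ma.
Gap = 2300 − 720 = 1580 Myr.
Periods wholly inside 2300–720 Ma: Rhyacian (2300–2050), Orosirian (2050–1800), Statherian (1800–1600), Calymmian (1600–1400), Ectasian (1400–1200), Stenian (1200–1000), Tonian (1000–720).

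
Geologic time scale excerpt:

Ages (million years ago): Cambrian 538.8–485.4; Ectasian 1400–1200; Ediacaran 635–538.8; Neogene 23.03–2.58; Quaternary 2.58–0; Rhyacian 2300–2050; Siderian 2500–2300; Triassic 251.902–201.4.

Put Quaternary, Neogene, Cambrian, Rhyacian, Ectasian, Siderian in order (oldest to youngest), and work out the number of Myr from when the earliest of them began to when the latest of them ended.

Start ages (Ma): Siderian 2500, Rhyacian 2300, Ectasian 1400, Cambrian 538.8, Neogene 23.03, Quaternary 2.58.
Ordered oldest to youngest: Siderian, Rhyacian, Ectasian, Cambrian, Neogene, Quaternary.
Span = 2500 − 0 = 2500 Myr.

Siderian, Rhyacian, Ectasian, Cambrian, Neogene, Quaternary; total span 2500 Myr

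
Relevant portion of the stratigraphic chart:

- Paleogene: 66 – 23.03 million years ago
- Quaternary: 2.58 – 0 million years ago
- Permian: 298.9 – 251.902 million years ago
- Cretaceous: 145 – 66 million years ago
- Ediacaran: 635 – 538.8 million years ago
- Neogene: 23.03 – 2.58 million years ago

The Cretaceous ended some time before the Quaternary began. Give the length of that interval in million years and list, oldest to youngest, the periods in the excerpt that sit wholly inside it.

63.42 million years; Paleogene, Neogene

End of Cretaceous = 66 Ma; start of Quaternary = 2.58 Ma.
Gap = 66 − 2.58 = 63.42 Myr.
Periods wholly inside 66–2.58 Ma: Paleogene (66–23.03), Neogene (23.03–2.58).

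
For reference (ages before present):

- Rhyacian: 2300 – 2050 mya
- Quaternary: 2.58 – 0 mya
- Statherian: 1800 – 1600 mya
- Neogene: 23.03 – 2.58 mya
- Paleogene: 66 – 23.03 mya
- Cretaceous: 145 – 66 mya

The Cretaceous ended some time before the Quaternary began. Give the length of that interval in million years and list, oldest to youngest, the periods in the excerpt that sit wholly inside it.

63.42 million years; Paleogene, Neogene

The Cretaceous closes at 66 Ma and the Quaternary opens at 2.58 Ma, so the interval is 66 − 2.58 = 63.42 Myr.
A period fits inside if it starts at or after 66 Ma and ends at or before 2.58 Ma; oldest first that gives Paleogene, Neogene.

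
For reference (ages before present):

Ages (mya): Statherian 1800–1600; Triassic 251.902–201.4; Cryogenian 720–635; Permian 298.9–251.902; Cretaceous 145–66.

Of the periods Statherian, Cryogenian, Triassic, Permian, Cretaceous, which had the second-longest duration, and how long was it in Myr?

Start − end for each: Statherian 1800 − 1600 = 200; Cryogenian 720 − 635 = 85; Triassic 251.902 − 201.4 = 50.502; Permian 298.9 − 251.902 = 46.998; Cretaceous 145 − 66 = 79.
Ranking these from longest: Statherian > Cryogenian > Cretaceous > Triassic > Permian.
Position 2 in that ranking is Cryogenian, which lasted 85 Myr.

Cryogenian, 85 million years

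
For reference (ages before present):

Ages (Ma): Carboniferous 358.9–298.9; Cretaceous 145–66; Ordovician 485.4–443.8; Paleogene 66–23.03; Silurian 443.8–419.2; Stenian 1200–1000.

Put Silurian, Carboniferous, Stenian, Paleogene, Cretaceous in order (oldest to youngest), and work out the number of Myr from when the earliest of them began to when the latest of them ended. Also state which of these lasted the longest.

Stenian → Silurian → Carboniferous → Cretaceous → Paleogene; total span 1176.97 Myr; longest is Stenian

Start ages (Ma): Stenian 1200, Silurian 443.8, Carboniferous 358.9, Cretaceous 145, Paleogene 66.
Ordered oldest to youngest: Stenian, Silurian, Carboniferous, Cretaceous, Paleogene.
Span = 1200 − 23.03 = 1176.97 Myr.
Durations: Cretaceous 79, Paleogene 42.97, Carboniferous 60, Silurian 24.6, Stenian 200 → longest is Stenian (200 Myr).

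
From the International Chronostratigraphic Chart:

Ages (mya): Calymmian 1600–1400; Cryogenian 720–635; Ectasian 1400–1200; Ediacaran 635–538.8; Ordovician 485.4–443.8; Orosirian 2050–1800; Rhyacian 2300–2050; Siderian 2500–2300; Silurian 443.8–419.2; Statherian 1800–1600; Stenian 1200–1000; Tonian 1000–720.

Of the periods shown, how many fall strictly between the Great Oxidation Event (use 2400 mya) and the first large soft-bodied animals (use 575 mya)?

8

2400 Ma sits inside the Siderian (2500–2300) and 575 Ma inside the Ediacaran (635–538.8); neither of those is wholly between the two dates.
The listed periods lying completely between them are Rhyacian, Orosirian, Statherian, Calymmian, Ectasian, Stenian, Tonian, Cryogenian — 8 in all.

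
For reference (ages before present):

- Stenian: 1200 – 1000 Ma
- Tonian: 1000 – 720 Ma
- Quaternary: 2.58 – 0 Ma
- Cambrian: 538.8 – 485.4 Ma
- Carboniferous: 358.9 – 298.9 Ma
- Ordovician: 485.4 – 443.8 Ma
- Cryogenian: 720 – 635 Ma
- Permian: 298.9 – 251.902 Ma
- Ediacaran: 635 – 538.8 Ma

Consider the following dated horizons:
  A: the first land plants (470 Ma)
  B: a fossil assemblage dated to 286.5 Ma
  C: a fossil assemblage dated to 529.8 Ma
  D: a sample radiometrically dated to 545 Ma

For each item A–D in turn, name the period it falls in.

A: 470 Ma lies in 485.4–443.8 Ma, so Ordovician.
B: 286.5 Ma lies in 298.9–251.902 Ma, so Permian.
C: 529.8 Ma lies in 538.8–485.4 Ma, so Cambrian.
D: 545 Ma lies in 635–538.8 Ma, so Ediacaran.

A — Ordovician; B — Permian; C — Cambrian; D — Ediacaran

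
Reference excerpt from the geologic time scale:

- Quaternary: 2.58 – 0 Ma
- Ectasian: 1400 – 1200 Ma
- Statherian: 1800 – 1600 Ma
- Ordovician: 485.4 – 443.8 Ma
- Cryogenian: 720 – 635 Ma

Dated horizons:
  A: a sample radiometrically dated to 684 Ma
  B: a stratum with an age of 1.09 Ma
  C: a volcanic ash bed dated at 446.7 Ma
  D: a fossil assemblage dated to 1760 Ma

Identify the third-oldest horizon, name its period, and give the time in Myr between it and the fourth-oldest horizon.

Sorted oldest-first by Ma: D (1760), A (684), C (446.7), B (1.09).
The third oldest is C at 446.7 Ma, which lies in 485.4–443.8 Ma: the Ordovician.
The fourth oldest is B at 1.09 Ma; separation = |446.7 − 1.09| = 445.61 Myr.

C, in the Ordovician; 445.61 million years to B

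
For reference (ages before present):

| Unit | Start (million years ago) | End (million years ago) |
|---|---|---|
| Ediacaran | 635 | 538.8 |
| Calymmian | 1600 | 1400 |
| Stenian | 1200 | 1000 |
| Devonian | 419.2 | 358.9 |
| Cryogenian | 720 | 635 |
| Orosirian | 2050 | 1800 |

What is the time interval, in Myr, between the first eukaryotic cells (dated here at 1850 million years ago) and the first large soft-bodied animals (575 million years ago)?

1850 − 575 = 1275 million years.

1275 million years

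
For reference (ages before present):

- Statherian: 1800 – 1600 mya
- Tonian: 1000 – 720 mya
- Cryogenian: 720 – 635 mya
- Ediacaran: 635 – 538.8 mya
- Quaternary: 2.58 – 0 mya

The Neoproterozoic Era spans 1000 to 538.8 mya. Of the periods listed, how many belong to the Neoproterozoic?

3

Periods inside 1000–538.8 Ma: Tonian, Cryogenian, Ediacaran — 3 in total.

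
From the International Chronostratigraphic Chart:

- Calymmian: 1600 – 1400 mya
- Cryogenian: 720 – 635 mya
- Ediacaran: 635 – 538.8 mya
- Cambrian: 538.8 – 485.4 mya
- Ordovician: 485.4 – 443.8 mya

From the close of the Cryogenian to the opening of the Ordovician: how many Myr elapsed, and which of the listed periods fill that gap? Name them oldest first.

149.6 million years; Ediacaran, Cambrian

End of Cryogenian = 635 Ma; start of Ordovician = 485.4 Ma.
Gap = 635 − 485.4 = 149.6 Myr.
Periods wholly inside 635–485.4 Ma: Ediacaran (635–538.8), Cambrian (538.8–485.4).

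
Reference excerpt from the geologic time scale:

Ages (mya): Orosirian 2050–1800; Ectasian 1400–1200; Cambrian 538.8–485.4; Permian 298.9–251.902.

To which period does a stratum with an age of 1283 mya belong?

1283 Ma lies between 1400 and 1200 Ma, so it falls in the Ectasian.

Ectasian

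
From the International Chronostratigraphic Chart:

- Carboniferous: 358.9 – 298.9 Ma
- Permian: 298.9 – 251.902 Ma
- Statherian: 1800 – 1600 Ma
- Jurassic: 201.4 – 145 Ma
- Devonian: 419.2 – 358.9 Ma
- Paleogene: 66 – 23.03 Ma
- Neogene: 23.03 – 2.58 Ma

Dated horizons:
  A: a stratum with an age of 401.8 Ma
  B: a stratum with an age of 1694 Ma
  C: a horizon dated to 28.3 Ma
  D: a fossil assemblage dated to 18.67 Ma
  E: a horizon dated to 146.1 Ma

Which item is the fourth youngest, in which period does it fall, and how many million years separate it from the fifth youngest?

Smaller Ma means younger, so youngest first: D 18.67 < C 28.3 < E 146.1 < A 401.8 < B 1694.
Counting 4 along gives A (401.8 Ma); the excerpt puts that inside the Devonian, 419.2–358.9 Ma.
Next in line is B (1694 Ma), and 1694 − 401.8 = 1292.2 Myr.

A, in the Devonian; 1292.2 million years to B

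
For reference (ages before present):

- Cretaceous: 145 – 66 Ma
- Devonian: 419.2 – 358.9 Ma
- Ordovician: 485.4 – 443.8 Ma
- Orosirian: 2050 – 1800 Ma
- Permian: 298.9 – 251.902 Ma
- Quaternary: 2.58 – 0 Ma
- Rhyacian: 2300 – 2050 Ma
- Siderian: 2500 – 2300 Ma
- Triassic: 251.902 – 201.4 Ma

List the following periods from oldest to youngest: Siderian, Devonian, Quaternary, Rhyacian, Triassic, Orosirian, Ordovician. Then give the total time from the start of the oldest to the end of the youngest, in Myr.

Start ages (Ma): Siderian 2500, Rhyacian 2300, Orosirian 2050, Ordovician 485.4, Devonian 419.2, Triassic 251.902, Quaternary 2.58.
Ordered oldest to youngest: Siderian, Rhyacian, Orosirian, Ordovician, Devonian, Triassic, Quaternary.
Span = 2500 − 0 = 2500 Myr.

Siderian → Rhyacian → Orosirian → Ordovician → Devonian → Triassic → Quaternary; total span 2500 Myr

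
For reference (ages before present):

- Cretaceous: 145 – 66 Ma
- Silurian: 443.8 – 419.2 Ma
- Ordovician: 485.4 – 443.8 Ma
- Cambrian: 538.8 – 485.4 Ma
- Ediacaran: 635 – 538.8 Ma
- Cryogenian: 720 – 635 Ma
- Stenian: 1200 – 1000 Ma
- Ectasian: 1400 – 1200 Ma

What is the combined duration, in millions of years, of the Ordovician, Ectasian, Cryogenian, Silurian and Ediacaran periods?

447.4 million years

Each duration: Ordovician = 41.6; Ectasian = 200; Cryogenian = 85; Silurian = 24.6; Ediacaran = 96.2.
Sum: 41.6 + 200 + 85 + 24.6 + 96.2 = 447.4 Myr.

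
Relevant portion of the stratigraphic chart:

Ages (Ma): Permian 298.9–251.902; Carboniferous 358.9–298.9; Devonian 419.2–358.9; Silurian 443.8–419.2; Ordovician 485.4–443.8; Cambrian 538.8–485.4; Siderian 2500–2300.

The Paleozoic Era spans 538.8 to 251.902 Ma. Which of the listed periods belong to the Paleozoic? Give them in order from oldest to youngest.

Periods with both bounds inside 538.8–251.902 Ma: Cambrian (538.8–485.4), Ordovician (485.4–443.8), Silurian (443.8–419.2), Devonian (419.2–358.9), Carboniferous (358.9–298.9), Permian (298.9–251.902).

Cambrian, Ordovician, Silurian, Devonian, Carboniferous, Permian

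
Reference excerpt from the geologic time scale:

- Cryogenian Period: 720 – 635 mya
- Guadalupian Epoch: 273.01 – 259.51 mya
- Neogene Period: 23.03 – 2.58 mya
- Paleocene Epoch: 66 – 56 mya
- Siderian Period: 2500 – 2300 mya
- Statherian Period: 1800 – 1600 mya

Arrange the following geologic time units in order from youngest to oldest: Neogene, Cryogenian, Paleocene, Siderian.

Neogene → Paleocene → Cryogenian → Siderian

Sorting by start age (ascending Ma, since larger Ma = older): Neogene began 23.03, Paleocene began 66, Cryogenian began 720, Siderian began 2500.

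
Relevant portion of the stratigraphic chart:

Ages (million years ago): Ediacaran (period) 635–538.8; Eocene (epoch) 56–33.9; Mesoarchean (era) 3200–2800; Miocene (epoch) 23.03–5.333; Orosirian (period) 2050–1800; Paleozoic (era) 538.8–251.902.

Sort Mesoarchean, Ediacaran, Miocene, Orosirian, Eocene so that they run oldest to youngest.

Sorting by start age (descending Ma, since larger Ma = older): Mesoarchean began 3200, Orosirian began 2050, Ediacaran began 635, Eocene began 56, Miocene began 23.03.

Mesoarchean, Orosirian, Ediacaran, Eocene, Miocene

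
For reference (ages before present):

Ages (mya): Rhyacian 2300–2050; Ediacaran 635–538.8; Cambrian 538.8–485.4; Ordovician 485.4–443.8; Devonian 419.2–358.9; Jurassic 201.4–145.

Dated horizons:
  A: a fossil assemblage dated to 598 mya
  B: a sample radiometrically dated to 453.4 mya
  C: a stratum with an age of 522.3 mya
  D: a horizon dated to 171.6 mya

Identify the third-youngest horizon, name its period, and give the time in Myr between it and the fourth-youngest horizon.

C, in the Cambrian; 75.7 million years to A

Sorted youngest-first by Ma: D (171.6), B (453.4), C (522.3), A (598).
The third youngest is C at 522.3 Ma, which lies in 538.8–485.4 Ma: the Cambrian.
The fourth youngest is A at 598 Ma; separation = |522.3 − 598| = 75.7 Myr.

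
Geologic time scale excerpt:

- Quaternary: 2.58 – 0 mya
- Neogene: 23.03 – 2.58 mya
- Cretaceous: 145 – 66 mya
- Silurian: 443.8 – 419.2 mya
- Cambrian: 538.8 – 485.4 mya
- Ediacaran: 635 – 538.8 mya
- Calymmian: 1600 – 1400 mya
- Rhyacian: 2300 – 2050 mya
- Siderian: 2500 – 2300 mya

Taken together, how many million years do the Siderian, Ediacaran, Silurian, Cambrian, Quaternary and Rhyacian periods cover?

626.78 million years

Duration is start − end for each: (2500 − 2300) + (635 − 538.8) + (443.8 − 419.2) + (538.8 − 485.4) + (2.58 − 0) + (2300 − 2050).
That is 200 + 96.2 + 24.6 + 53.4 + 2.58 + 250, which totals 626.78 million years.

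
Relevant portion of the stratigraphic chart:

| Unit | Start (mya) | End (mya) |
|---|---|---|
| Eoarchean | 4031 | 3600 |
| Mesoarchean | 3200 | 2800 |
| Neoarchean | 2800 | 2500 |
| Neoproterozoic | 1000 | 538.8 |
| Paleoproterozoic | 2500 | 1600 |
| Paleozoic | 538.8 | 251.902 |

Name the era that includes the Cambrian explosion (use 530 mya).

Paleozoic

530 Ma lies between 538.8 and 251.902 Ma, so it falls in the Paleozoic.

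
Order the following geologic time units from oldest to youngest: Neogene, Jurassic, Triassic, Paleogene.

Triassic, Jurassic, Paleogene, Neogene

Era membership (oldest first within each) — Mesozoic: Triassic, Jurassic; Cenozoic: Paleogene, Neogene. Paleozoic precedes Mesozoic, which precedes Cenozoic. Concatenating the groups in that era order gives oldest to youngest directly.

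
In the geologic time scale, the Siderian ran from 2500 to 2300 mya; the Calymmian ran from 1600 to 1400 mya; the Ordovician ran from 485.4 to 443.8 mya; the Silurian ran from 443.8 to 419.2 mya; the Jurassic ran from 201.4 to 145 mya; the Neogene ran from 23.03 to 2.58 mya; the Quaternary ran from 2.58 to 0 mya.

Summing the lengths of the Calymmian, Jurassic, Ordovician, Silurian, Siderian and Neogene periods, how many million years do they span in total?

Each duration: Calymmian = 200; Jurassic = 56.4; Ordovician = 41.6; Silurian = 24.6; Siderian = 200; Neogene = 20.45.
Sum: 200 + 56.4 + 41.6 + 24.6 + 200 + 20.45 = 543.05 Myr.

543.05 million years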